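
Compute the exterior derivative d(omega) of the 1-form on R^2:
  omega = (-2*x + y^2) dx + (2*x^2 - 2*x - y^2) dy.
d(omega) = (4*x - 2*y - 2) dx ∧ dy

For a 1-form omega = sum_i f_i dx_i, the exterior derivative is
  d(omega) = sum_{i < j} (∂f_j/∂x_i - ∂f_i/∂x_j) dx_i ∧ dx_j.
  coefficient of dx ∧ dy: ∂f_2/∂x - ∂f_1/∂y = ∂(2*x^2 - 2*x - y^2)/∂x - ∂(-2*x + y^2)/∂y = 4*x - 2*y - 2
Assembling: d(omega) = (4*x - 2*y - 2) dx ∧ dy.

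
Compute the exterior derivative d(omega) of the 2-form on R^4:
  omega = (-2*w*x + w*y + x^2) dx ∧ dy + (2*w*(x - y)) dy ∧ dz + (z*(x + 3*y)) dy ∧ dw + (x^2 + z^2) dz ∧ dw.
d(omega) = (-2*x + y + z) dx ∧ dy ∧ dw + (2*w) dx ∧ dy ∧ dz + (x - 5*y) dy ∧ dz ∧ dw + (2*x) dx ∧ dz ∧ dw

For a 2-form omega = sum_{i<j} g_{ij} dx_i ∧ dx_j, the exterior derivative is
  d(omega) = sum_{i<j} d(g_{ij}) ∧ dx_i ∧ dx_j = sum_{i<j, k} (∂g_{ij}/∂x_k) dx_k ∧ dx_i ∧ dx_j.
Expand each term, using dx_k ∧ dx_i ∧ dx_j = sgn(permutation) dx_{(a)} ∧ dx_{(b)} ∧ dx_{(c)} with (a < b < c) sorted:
  d(-2*w*x + w*y + x^2) includes (∂/∂w)(-2*w*x + w*y + x^2) dw = (-2*x + y) dw, which multiplied by dx ∧ dy gives (-2*x + y) dx ∧ dy ∧ dw
  d(2*w*(x - y)) includes (∂/∂x)(2*w*(x - y)) dx = (2*w) dx, which multiplied by dy ∧ dz gives (2*w) dx ∧ dy ∧ dz
  d(2*w*(x - y)) includes (∂/∂w)(2*w*(x - y)) dw = (2*x - 2*y) dw, which multiplied by dy ∧ dz gives (2*x - 2*y) dy ∧ dz ∧ dw
  d(z*(x + 3*y)) includes (∂/∂x)(z*(x + 3*y)) dx = (z) dx, which multiplied by dy ∧ dw gives (z) dx ∧ dy ∧ dw
  d(z*(x + 3*y)) includes (∂/∂z)(z*(x + 3*y)) dz = (x + 3*y) dz, which multiplied by dy ∧ dw gives (-x - 3*y) dy ∧ dz ∧ dw
  d(x^2 + z^2) includes (∂/∂x)(x^2 + z^2) dx = (2*x) dx, which multiplied by dz ∧ dw gives (2*x) dx ∧ dz ∧ dw
Collecting like 3-forms: d(omega) = (-2*x + y + z) dx ∧ dy ∧ dw + (2*w) dx ∧ dy ∧ dz + (x - 5*y) dy ∧ dz ∧ dw + (2*x) dx ∧ dz ∧ dw.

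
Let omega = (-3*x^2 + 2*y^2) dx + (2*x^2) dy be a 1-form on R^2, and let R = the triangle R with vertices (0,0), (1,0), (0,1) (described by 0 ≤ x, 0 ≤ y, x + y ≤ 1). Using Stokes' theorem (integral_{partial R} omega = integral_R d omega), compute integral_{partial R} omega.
integral_(partial R) omega = 0

Stokes: integral_partial_R omega = integral_R d omega with d omega = (∂Q/∂x - ∂P/∂y) dx ∧ dy.
  ∂Q/∂x = 4*x
  ∂P/∂y = 4*y
  integrand = ∂Q/∂x - ∂P/∂y = 4*x - 4*y.
Integrating over R: integral_0^1 integral_0^{1-x} (4*x - 4*y) dy dx = 0.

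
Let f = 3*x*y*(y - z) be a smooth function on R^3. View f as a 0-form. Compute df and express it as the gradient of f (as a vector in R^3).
df = (3*y*(y - z)) dx + (3*x*(2*y - z)) dy + (-3*x*y) dz; grad f = (3*y*(y - z), 3*x*(2*y - z), -3*x*y)

For a 0-form f, d f = (∂f/∂x) dx + (∂f/∂y) dy + (∂f/∂z) dz. The components of the vector representation are exactly the entries of grad f in Cartesian coordinates:
  ∂f/∂x = 3*y*(y - z)
  ∂f/∂y = 3*x*(2*y - z)
  ∂f/∂z = -3*x*y.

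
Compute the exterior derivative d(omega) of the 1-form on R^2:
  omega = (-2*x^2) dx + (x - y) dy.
d(omega) = (1) dx ∧ dy

For a 1-form omega = sum_i f_i dx_i, the exterior derivative is
  d(omega) = sum_{i < j} (∂f_j/∂x_i - ∂f_i/∂x_j) dx_i ∧ dx_j.
  coefficient of dx ∧ dy: ∂f_2/∂x - ∂f_1/∂y = ∂(x - y)/∂x - ∂(-2*x^2)/∂y = 1
Assembling: d(omega) = (1) dx ∧ dy.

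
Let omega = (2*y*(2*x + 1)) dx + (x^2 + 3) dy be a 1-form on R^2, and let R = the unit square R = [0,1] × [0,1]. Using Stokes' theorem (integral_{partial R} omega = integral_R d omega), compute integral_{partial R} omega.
integral_(partial R) omega = -3

Stokes: integral_partial_R omega = integral_R d omega with d omega = (∂Q/∂x - ∂P/∂y) dx ∧ dy.
  ∂Q/∂x = 2*x
  ∂P/∂y = 4*x + 2
  integrand = ∂Q/∂x - ∂P/∂y = -2*x - 2.
Integrating over R: integral_0^1 integral_0^1 (-2*x - 2) dx dy = -3.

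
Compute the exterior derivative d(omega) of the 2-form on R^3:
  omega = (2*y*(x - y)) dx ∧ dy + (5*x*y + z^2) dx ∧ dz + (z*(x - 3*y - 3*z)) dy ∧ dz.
d(omega) = (-5*x + z) dx ∧ dy ∧ dz

For a 2-form omega = sum_{i<j} g_{ij} dx_i ∧ dx_j, the exterior derivative is
  d(omega) = sum_{i<j} d(g_{ij}) ∧ dx_i ∧ dx_j = sum_{i<j, k} (∂g_{ij}/∂x_k) dx_k ∧ dx_i ∧ dx_j.
Expand each term, using dx_k ∧ dx_i ∧ dx_j = sgn(permutation) dx_{(a)} ∧ dx_{(b)} ∧ dx_{(c)} with (a < b < c) sorted:
  d(5*x*y + z^2) includes (∂/∂y)(5*x*y + z^2) dy = (5*x) dy, which multiplied by dx ∧ dz gives (-5*x) dx ∧ dy ∧ dz
  d(z*(x - 3*y - 3*z)) includes (∂/∂x)(z*(x - 3*y - 3*z)) dx = (z) dx, which multiplied by dy ∧ dz gives (z) dx ∧ dy ∧ dz
Collecting like 3-forms: d(omega) = (-5*x + z) dx ∧ dy ∧ dz.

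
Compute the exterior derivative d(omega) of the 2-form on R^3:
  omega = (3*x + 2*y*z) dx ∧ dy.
d(omega) = (2*y) dx ∧ dy ∧ dz

For a 2-form omega = sum_{i<j} g_{ij} dx_i ∧ dx_j, the exterior derivative is
  d(omega) = sum_{i<j} d(g_{ij}) ∧ dx_i ∧ dx_j = sum_{i<j, k} (∂g_{ij}/∂x_k) dx_k ∧ dx_i ∧ dx_j.
Expand each term, using dx_k ∧ dx_i ∧ dx_j = sgn(permutation) dx_{(a)} ∧ dx_{(b)} ∧ dx_{(c)} with (a < b < c) sorted:
  d(3*x + 2*y*z) includes (∂/∂z)(3*x + 2*y*z) dz = (2*y) dz, which multiplied by dx ∧ dy gives (2*y) dx ∧ dy ∧ dz
Collecting like 3-forms: d(omega) = (2*y) dx ∧ dy ∧ dz.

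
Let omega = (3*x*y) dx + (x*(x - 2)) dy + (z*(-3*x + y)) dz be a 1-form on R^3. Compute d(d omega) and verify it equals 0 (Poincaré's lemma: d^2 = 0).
d(d omega) = 0

Step 1: d omega = sum_{i<j} (∂f_j/∂x_i - ∂f_i/∂x_j) dx_i ∧ dx_j:
  coeff of dx ∧ dy: -x - 2
  coeff of dx ∧ dz: -3*z
  coeff of dy ∧ dz: z
Step 2: Apply d again to each 2-form coefficient. The only possible 3-form in R^3 is dx ∧ dy ∧ dz, with coefficient
  ∂(coeff of dy∧dz)/∂x - ∂(coeff of dx∧dz)/∂y + ∂(coeff of dx∧dy)/∂z
  = ∂/∂x (z) - ∂/∂y (-3*z) + ∂/∂z (-x - 2).
Each of these terms simplifies to sums of mixed partials that cancel in pairs. The result is 0 (by equality of mixed partials for smooth functions — Schwarz / Clairaut).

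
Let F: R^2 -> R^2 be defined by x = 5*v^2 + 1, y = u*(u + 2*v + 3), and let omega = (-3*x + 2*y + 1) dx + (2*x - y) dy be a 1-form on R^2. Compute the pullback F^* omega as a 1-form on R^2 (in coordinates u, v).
F^* omega = (-2*u^3 - 6*u^2*v - 9*u^2 + 16*u*v^2 - 12*u*v - 5*u + 20*v^3 + 30*v^2 + 4*v + 6) du + (-2*u^3 + 16*u^2*v - 6*u^2 + 60*u*v^2 + 60*u*v + 4*u - 150*v^3 - 20*v) dv

Using F^*(f dg) = (f ∘ F) d(g ∘ F), substitute each coordinate x_i by F_i(u, v) in f_i, and replace dx_i by d F_i = (∂F_i/∂u) du + (∂F_i/∂v) dv.
  For the x component: f_1(F) = 2*u^2 + 4*u*v + 6*u - 15*v^2 - 2; d F_1 = (0) du + (10*v) dv
  For the y component: f_2(F) = -u^2 - 2*u*v - 3*u + 10*v^2 + 2; d F_2 = (2*u + 2*v + 3) du + (2*u) dv
Combining and collecting du, dv coefficients:
  coeff of du: -2*u^3 - 6*u^2*v - 9*u^2 + 16*u*v^2 - 12*u*v - 5*u + 20*v^3 + 30*v^2 + 4*v + 6
  coeff of dv: -2*u^3 + 16*u^2*v - 6*u^2 + 60*u*v^2 + 60*u*v + 4*u - 150*v^3 - 20*v
F^* omega = (-2*u^3 - 6*u^2*v - 9*u^2 + 16*u*v^2 - 12*u*v - 5*u + 20*v^3 + 30*v^2 + 4*v + 6) du + (-2*u^3 + 16*u^2*v - 6*u^2 + 60*u*v^2 + 60*u*v + 4*u - 150*v^3 - 20*v) dv.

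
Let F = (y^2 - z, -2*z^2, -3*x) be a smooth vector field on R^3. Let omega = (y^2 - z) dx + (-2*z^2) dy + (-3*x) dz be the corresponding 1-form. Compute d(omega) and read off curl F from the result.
d(omega) = (4*z) dy ∧ dz + (2) dz ∧ dx + (-2*y) dx ∧ dy; curl F = (4*z, 2, -2*y)

d omega = sum_{i<j} (∂f_j/∂x_i - ∂f_i/∂x_j) dx_i ∧ dx_j. Under the identification (dy ∧ dz, dz ∧ dx, dx ∧ dy) ↔ (e_x, e_y, e_z), the coefficients are exactly the components of curl F. Compute:
  ∂R/∂y - ∂Q/∂z = (0) - (-4*z) = 4*z
  ∂P/∂z - ∂R/∂x = (-1) - (-3) = 2
  ∂Q/∂x - ∂P/∂y = (0) - (2*y) = -2*y.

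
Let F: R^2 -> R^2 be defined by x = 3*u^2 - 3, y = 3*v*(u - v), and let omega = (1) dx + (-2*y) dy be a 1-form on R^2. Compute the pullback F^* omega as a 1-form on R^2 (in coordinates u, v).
F^* omega = (-18*u*v^2 + 6*u + 18*v^3) du + (18*v*(-u^2 + 3*u*v - 2*v^2)) dv

Using F^*(f dg) = (f ∘ F) d(g ∘ F), substitute each coordinate x_i by F_i(u, v) in f_i, and replace dx_i by d F_i = (∂F_i/∂u) du + (∂F_i/∂v) dv.
  For the x component: f_1(F) = 1; d F_1 = (6*u) du + (0) dv
  For the y component: f_2(F) = 6*v*(-u + v); d F_2 = (3*v) du + (3*u - 6*v) dv
Combining and collecting du, dv coefficients:
  coeff of du: -18*u*v^2 + 6*u + 18*v^3
  coeff of dv: 18*v*(-u^2 + 3*u*v - 2*v^2)
F^* omega = (-18*u*v^2 + 6*u + 18*v^3) du + (18*v*(-u^2 + 3*u*v - 2*v^2)) dv.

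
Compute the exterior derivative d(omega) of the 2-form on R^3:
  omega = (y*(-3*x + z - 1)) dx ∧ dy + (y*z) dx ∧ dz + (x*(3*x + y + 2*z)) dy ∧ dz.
d(omega) = (6*x + 2*y + z) dx ∧ dy ∧ dz

For a 2-form omega = sum_{i<j} g_{ij} dx_i ∧ dx_j, the exterior derivative is
  d(omega) = sum_{i<j} d(g_{ij}) ∧ dx_i ∧ dx_j = sum_{i<j, k} (∂g_{ij}/∂x_k) dx_k ∧ dx_i ∧ dx_j.
Expand each term, using dx_k ∧ dx_i ∧ dx_j = sgn(permutation) dx_{(a)} ∧ dx_{(b)} ∧ dx_{(c)} with (a < b < c) sorted:
  d(y*(-3*x + z - 1)) includes (∂/∂z)(y*(-3*x + z - 1)) dz = (y) dz, which multiplied by dx ∧ dy gives (y) dx ∧ dy ∧ dz
  d(y*z) includes (∂/∂y)(y*z) dy = (z) dy, which multiplied by dx ∧ dz gives (-z) dx ∧ dy ∧ dz
  d(x*(3*x + y + 2*z)) includes (∂/∂x)(x*(3*x + y + 2*z)) dx = (6*x + y + 2*z) dx, which multiplied by dy ∧ dz gives (6*x + y + 2*z) dx ∧ dy ∧ dz
Collecting like 3-forms: d(omega) = (6*x + 2*y + z) dx ∧ dy ∧ dz.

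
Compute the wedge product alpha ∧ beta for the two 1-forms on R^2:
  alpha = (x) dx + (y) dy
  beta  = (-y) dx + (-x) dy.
alpha ∧ beta = (-x^2 + y^2) dx ∧ dy

Distribute the wedge, using dx_i ∧ dx_j = -dx_j ∧ dx_i and dx_i ∧ dx_i = 0. For each pair (i, j) with i < j, the coefficient of dx_i ∧ dx_j in alpha ∧ beta is (alpha_i * beta_j - alpha_j * beta_i). Collecting: alpha ∧ beta = (-x^2 + y^2) dx ∧ dy.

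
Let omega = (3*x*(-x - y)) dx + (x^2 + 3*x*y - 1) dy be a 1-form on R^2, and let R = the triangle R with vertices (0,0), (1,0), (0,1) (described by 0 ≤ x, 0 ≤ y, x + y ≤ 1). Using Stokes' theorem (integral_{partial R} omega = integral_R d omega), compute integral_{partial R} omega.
integral_(partial R) omega = 4/3

Stokes: integral_partial_R omega = integral_R d omega with d omega = (∂Q/∂x - ∂P/∂y) dx ∧ dy.
  ∂Q/∂x = 2*x + 3*y
  ∂P/∂y = -3*x
  integrand = ∂Q/∂x - ∂P/∂y = 5*x + 3*y.
Integrating over R: integral_0^1 integral_0^{1-x} (5*x + 3*y) dy dx = 4/3.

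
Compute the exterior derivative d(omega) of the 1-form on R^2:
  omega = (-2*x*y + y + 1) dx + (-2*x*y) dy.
d(omega) = (2*x - 2*y - 1) dx ∧ dy

For a 1-form omega = sum_i f_i dx_i, the exterior derivative is
  d(omega) = sum_{i < j} (∂f_j/∂x_i - ∂f_i/∂x_j) dx_i ∧ dx_j.
  coefficient of dx ∧ dy: ∂f_2/∂x - ∂f_1/∂y = ∂(-2*x*y)/∂x - ∂(-2*x*y + y + 1)/∂y = 2*x - 2*y - 1
Assembling: d(omega) = (2*x - 2*y - 1) dx ∧ dy.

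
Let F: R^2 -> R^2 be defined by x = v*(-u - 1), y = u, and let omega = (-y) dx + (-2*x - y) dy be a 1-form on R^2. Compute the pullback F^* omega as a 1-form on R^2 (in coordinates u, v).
F^* omega = (3*u*v - u + 2*v) du + (u*(u + 1)) dv

Using F^*(f dg) = (f ∘ F) d(g ∘ F), substitute each coordinate x_i by F_i(u, v) in f_i, and replace dx_i by d F_i = (∂F_i/∂u) du + (∂F_i/∂v) dv.
  For the x component: f_1(F) = -u; d F_1 = (-v) du + (-u - 1) dv
  For the y component: f_2(F) = 2*u*v - u + 2*v; d F_2 = (1) du + (0) dv
Combining and collecting du, dv coefficients:
  coeff of du: 3*u*v - u + 2*v
  coeff of dv: u*(u + 1)
F^* omega = (3*u*v - u + 2*v) du + (u*(u + 1)) dv.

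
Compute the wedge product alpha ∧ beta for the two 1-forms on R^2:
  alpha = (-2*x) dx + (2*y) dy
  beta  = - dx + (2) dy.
alpha ∧ beta = (-4*x + 2*y) dx ∧ dy

Distribute the wedge, using dx_i ∧ dx_j = -dx_j ∧ dx_i and dx_i ∧ dx_i = 0. For each pair (i, j) with i < j, the coefficient of dx_i ∧ dx_j in alpha ∧ beta is (alpha_i * beta_j - alpha_j * beta_i). Collecting: alpha ∧ beta = (-4*x + 2*y) dx ∧ dy.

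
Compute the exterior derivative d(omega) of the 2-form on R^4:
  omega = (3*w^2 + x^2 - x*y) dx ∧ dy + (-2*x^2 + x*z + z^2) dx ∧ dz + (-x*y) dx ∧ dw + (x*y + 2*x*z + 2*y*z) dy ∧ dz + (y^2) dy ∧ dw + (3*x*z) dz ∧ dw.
d(omega) = (6*w + x) dx ∧ dy ∧ dw + (y + 2*z) dx ∧ dy ∧ dz + (3*z) dx ∧ dz ∧ dw

For a 2-form omega = sum_{i<j} g_{ij} dx_i ∧ dx_j, the exterior derivative is
  d(omega) = sum_{i<j} d(g_{ij}) ∧ dx_i ∧ dx_j = sum_{i<j, k} (∂g_{ij}/∂x_k) dx_k ∧ dx_i ∧ dx_j.
Expand each term, using dx_k ∧ dx_i ∧ dx_j = sgn(permutation) dx_{(a)} ∧ dx_{(b)} ∧ dx_{(c)} with (a < b < c) sorted:
  d(3*w^2 + x^2 - x*y) includes (∂/∂w)(3*w^2 + x^2 - x*y) dw = (6*w) dw, which multiplied by dx ∧ dy gives (6*w) dx ∧ dy ∧ dw
  d(-x*y) includes (∂/∂y)(-x*y) dy = (-x) dy, which multiplied by dx ∧ dw gives (x) dx ∧ dy ∧ dw
  d(x*y + 2*x*z + 2*y*z) includes (∂/∂x)(x*y + 2*x*z + 2*y*z) dx = (y + 2*z) dx, which multiplied by dy ∧ dz gives (y + 2*z) dx ∧ dy ∧ dz
  d(3*x*z) includes (∂/∂x)(3*x*z) dx = (3*z) dx, which multiplied by dz ∧ dw gives (3*z) dx ∧ dz ∧ dw
Collecting like 3-forms: d(omega) = (6*w + x) dx ∧ dy ∧ dw + (y + 2*z) dx ∧ dy ∧ dz + (3*z) dx ∧ dz ∧ dw.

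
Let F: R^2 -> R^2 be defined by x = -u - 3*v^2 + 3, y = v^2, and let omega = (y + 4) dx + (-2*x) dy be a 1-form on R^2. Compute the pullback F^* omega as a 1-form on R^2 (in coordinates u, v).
F^* omega = (-v^2 - 4) du + (2*v*(2*u + 3*v^2 - 18)) dv

Using F^*(f dg) = (f ∘ F) d(g ∘ F), substitute each coordinate x_i by F_i(u, v) in f_i, and replace dx_i by d F_i = (∂F_i/∂u) du + (∂F_i/∂v) dv.
  For the x component: f_1(F) = v^2 + 4; d F_1 = (-1) du + (-6*v) dv
  For the y component: f_2(F) = 2*u + 6*v^2 - 6; d F_2 = (0) du + (2*v) dv
Combining and collecting du, dv coefficients:
  coeff of du: -v^2 - 4
  coeff of dv: 2*v*(2*u + 3*v^2 - 18)
F^* omega = (-v^2 - 4) du + (2*v*(2*u + 3*v^2 - 18)) dv.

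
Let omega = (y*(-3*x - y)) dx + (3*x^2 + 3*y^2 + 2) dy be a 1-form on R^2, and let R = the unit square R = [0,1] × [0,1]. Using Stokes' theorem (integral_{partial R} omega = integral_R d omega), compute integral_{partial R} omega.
integral_(partial R) omega = 11/2

Stokes: integral_partial_R omega = integral_R d omega with d omega = (∂Q/∂x - ∂P/∂y) dx ∧ dy.
  ∂Q/∂x = 6*x
  ∂P/∂y = -3*x - 2*y
  integrand = ∂Q/∂x - ∂P/∂y = 9*x + 2*y.
Integrating over R: integral_0^1 integral_0^1 (9*x + 2*y) dx dy = 11/2.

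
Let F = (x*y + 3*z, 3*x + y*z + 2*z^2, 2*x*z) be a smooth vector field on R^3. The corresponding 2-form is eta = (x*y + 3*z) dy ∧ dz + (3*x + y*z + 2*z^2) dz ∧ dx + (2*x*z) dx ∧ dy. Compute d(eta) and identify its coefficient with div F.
d(eta) = (2*x + y + z) dx ∧ dy ∧ dz; div F = 2*x + y + z

For a 2-form in R^3 of the form above, applying d gives a 3-form with coefficient ∂P/∂x + ∂Q/∂y + ∂R/∂z:
  ∂P/∂x = y
  ∂Q/∂y = z
  ∂R/∂z = 2*x
Sum = 2*x + y + z, which is exactly div F.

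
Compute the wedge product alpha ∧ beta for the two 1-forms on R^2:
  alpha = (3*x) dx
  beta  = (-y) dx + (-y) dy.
alpha ∧ beta = (-3*x*y) dx ∧ dy

Distribute the wedge, using dx_i ∧ dx_j = -dx_j ∧ dx_i and dx_i ∧ dx_i = 0. For each pair (i, j) with i < j, the coefficient of dx_i ∧ dx_j in alpha ∧ beta is (alpha_i * beta_j - alpha_j * beta_i). Collecting: alpha ∧ beta = (-3*x*y) dx ∧ dy.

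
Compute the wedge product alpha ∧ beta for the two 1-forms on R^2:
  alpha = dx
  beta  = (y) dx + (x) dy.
alpha ∧ beta = (x) dx ∧ dy

Distribute the wedge, using dx_i ∧ dx_j = -dx_j ∧ dx_i and dx_i ∧ dx_i = 0. For each pair (i, j) with i < j, the coefficient of dx_i ∧ dx_j in alpha ∧ beta is (alpha_i * beta_j - alpha_j * beta_i). Collecting: alpha ∧ beta = (x) dx ∧ dy.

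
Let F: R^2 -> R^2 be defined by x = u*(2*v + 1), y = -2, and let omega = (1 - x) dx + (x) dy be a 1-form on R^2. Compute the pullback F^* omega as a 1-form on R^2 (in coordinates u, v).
F^* omega = (-4*u*v^2 - 4*u*v - u + 2*v + 1) du + (2*u*(-2*u*v - u + 1)) dv

Using F^*(f dg) = (f ∘ F) d(g ∘ F), substitute each coordinate x_i by F_i(u, v) in f_i, and replace dx_i by d F_i = (∂F_i/∂u) du + (∂F_i/∂v) dv.
  For the x component: f_1(F) = -2*u*v - u + 1; d F_1 = (2*v + 1) du + (2*u) dv
  For the y component: f_2(F) = u*(2*v + 1); d F_2 = (0) du + (0) dv
Combining and collecting du, dv coefficients:
  coeff of du: -4*u*v^2 - 4*u*v - u + 2*v + 1
  coeff of dv: 2*u*(-2*u*v - u + 1)
F^* omega = (-4*u*v^2 - 4*u*v - u + 2*v + 1) du + (2*u*(-2*u*v - u + 1)) dv.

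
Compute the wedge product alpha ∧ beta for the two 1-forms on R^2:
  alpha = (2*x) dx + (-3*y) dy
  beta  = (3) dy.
alpha ∧ beta = (6*x) dx ∧ dy

Distribute the wedge, using dx_i ∧ dx_j = -dx_j ∧ dx_i and dx_i ∧ dx_i = 0. For each pair (i, j) with i < j, the coefficient of dx_i ∧ dx_j in alpha ∧ beta is (alpha_i * beta_j - alpha_j * beta_i). Collecting: alpha ∧ beta = (6*x) dx ∧ dy.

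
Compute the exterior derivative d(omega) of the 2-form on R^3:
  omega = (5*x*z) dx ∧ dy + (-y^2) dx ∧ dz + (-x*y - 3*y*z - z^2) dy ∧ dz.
d(omega) = (5*x + y) dx ∧ dy ∧ dz

For a 2-form omega = sum_{i<j} g_{ij} dx_i ∧ dx_j, the exterior derivative is
  d(omega) = sum_{i<j} d(g_{ij}) ∧ dx_i ∧ dx_j = sum_{i<j, k} (∂g_{ij}/∂x_k) dx_k ∧ dx_i ∧ dx_j.
Expand each term, using dx_k ∧ dx_i ∧ dx_j = sgn(permutation) dx_{(a)} ∧ dx_{(b)} ∧ dx_{(c)} with (a < b < c) sorted:
  d(5*x*z) includes (∂/∂z)(5*x*z) dz = (5*x) dz, which multiplied by dx ∧ dy gives (5*x) dx ∧ dy ∧ dz
  d(-y^2) includes (∂/∂y)(-y^2) dy = (-2*y) dy, which multiplied by dx ∧ dz gives (2*y) dx ∧ dy ∧ dz
  d(-x*y - 3*y*z - z^2) includes (∂/∂x)(-x*y - 3*y*z - z^2) dx = (-y) dx, which multiplied by dy ∧ dz gives (-y) dx ∧ dy ∧ dz
Collecting like 3-forms: d(omega) = (5*x + y) dx ∧ dy ∧ dz.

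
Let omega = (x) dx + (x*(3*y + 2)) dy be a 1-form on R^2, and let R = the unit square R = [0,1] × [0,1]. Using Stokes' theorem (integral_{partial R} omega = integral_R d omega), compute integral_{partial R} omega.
integral_(partial R) omega = 7/2

Stokes: integral_partial_R omega = integral_R d omega with d omega = (∂Q/∂x - ∂P/∂y) dx ∧ dy.
  ∂Q/∂x = 3*y + 2
  ∂P/∂y = 0
  integrand = ∂Q/∂x - ∂P/∂y = 3*y + 2.
Integrating over R: integral_0^1 integral_0^1 (3*y + 2) dx dy = 7/2.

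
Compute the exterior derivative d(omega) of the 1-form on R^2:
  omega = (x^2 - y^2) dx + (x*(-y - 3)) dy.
d(omega) = (y - 3) dx ∧ dy

For a 1-form omega = sum_i f_i dx_i, the exterior derivative is
  d(omega) = sum_{i < j} (∂f_j/∂x_i - ∂f_i/∂x_j) dx_i ∧ dx_j.
  coefficient of dx ∧ dy: ∂f_2/∂x - ∂f_1/∂y = ∂(x*(-y - 3))/∂x - ∂(x^2 - y^2)/∂y = y - 3
Assembling: d(omega) = (y - 3) dx ∧ dy.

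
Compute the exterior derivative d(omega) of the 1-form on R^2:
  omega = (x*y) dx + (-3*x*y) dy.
d(omega) = (-x - 3*y) dx ∧ dy

For a 1-form omega = sum_i f_i dx_i, the exterior derivative is
  d(omega) = sum_{i < j} (∂f_j/∂x_i - ∂f_i/∂x_j) dx_i ∧ dx_j.
  coefficient of dx ∧ dy: ∂f_2/∂x - ∂f_1/∂y = ∂(-3*x*y)/∂x - ∂(x*y)/∂y = -x - 3*y
Assembling: d(omega) = (-x - 3*y) dx ∧ dy.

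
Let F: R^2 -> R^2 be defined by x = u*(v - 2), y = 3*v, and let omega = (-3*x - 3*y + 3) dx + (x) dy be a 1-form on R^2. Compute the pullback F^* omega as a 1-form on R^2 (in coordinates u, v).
F^* omega = (-3*u*v^2 + 12*u*v - 12*u - 9*v^2 + 21*v - 6) du + (3*u*(-u*v + 2*u - 2*v - 1)) dv

Using F^*(f dg) = (f ∘ F) d(g ∘ F), substitute each coordinate x_i by F_i(u, v) in f_i, and replace dx_i by d F_i = (∂F_i/∂u) du + (∂F_i/∂v) dv.
  For the x component: f_1(F) = -3*u*v + 6*u - 9*v + 3; d F_1 = (v - 2) du + (u) dv
  For the y component: f_2(F) = u*(v - 2); d F_2 = (0) du + (3) dv
Combining and collecting du, dv coefficients:
  coeff of du: -3*u*v^2 + 12*u*v - 12*u - 9*v^2 + 21*v - 6
  coeff of dv: 3*u*(-u*v + 2*u - 2*v - 1)
F^* omega = (-3*u*v^2 + 12*u*v - 12*u - 9*v^2 + 21*v - 6) du + (3*u*(-u*v + 2*u - 2*v - 1)) dv.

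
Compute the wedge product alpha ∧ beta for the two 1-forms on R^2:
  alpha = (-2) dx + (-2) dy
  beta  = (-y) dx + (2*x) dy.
alpha ∧ beta = (-4*x - 2*y) dx ∧ dy

Distribute the wedge, using dx_i ∧ dx_j = -dx_j ∧ dx_i and dx_i ∧ dx_i = 0. For each pair (i, j) with i < j, the coefficient of dx_i ∧ dx_j in alpha ∧ beta is (alpha_i * beta_j - alpha_j * beta_i). Collecting: alpha ∧ beta = (-4*x - 2*y) dx ∧ dy.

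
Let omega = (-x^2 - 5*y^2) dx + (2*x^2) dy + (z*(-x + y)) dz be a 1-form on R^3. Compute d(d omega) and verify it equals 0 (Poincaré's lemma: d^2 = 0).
d(d omega) = 0

Step 1: d omega = sum_{i<j} (∂f_j/∂x_i - ∂f_i/∂x_j) dx_i ∧ dx_j:
  coeff of dx ∧ dy: 4*x + 10*y
  coeff of dx ∧ dz: -z
  coeff of dy ∧ dz: z
Step 2: Apply d again to each 2-form coefficient. The only possible 3-form in R^3 is dx ∧ dy ∧ dz, with coefficient
  ∂(coeff of dy∧dz)/∂x - ∂(coeff of dx∧dz)/∂y + ∂(coeff of dx∧dy)/∂z
  = ∂/∂x (z) - ∂/∂y (-z) + ∂/∂z (4*x + 10*y).
Each of these terms simplifies to sums of mixed partials that cancel in pairs. The result is 0 (by equality of mixed partials for smooth functions — Schwarz / Clairaut).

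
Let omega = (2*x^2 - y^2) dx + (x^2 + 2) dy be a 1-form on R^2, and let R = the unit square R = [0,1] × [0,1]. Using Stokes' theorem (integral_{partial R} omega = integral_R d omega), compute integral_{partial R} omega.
integral_(partial R) omega = 2

Stokes: integral_partial_R omega = integral_R d omega with d omega = (∂Q/∂x - ∂P/∂y) dx ∧ dy.
  ∂Q/∂x = 2*x
  ∂P/∂y = -2*y
  integrand = ∂Q/∂x - ∂P/∂y = 2*x + 2*y.
Integrating over R: integral_0^1 integral_0^1 (2*x + 2*y) dx dy = 2.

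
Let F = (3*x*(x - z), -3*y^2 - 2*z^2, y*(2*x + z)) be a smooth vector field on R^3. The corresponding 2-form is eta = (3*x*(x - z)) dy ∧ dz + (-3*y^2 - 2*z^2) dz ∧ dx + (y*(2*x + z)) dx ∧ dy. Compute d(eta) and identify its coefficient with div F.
d(eta) = (6*x - 5*y - 3*z) dx ∧ dy ∧ dz; div F = 6*x - 5*y - 3*z

For a 2-form in R^3 of the form above, applying d gives a 3-form with coefficient ∂P/∂x + ∂Q/∂y + ∂R/∂z:
  ∂P/∂x = 6*x - 3*z
  ∂Q/∂y = -6*y
  ∂R/∂z = y
Sum = 6*x - 5*y - 3*z, which is exactly div F.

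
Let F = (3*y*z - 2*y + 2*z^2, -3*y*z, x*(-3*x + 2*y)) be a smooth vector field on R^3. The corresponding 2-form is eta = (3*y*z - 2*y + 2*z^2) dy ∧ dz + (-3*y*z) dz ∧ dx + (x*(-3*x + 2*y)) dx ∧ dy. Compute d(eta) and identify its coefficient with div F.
d(eta) = (-3*z) dx ∧ dy ∧ dz; div F = -3*z

For a 2-form in R^3 of the form above, applying d gives a 3-form with coefficient ∂P/∂x + ∂Q/∂y + ∂R/∂z:
  ∂P/∂x = 0
  ∂Q/∂y = -3*z
  ∂R/∂z = 0
Sum = -3*z, which is exactly div F.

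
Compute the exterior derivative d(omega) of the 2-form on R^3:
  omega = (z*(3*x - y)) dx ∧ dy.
d(omega) = (3*x - y) dx ∧ dy ∧ dz

For a 2-form omega = sum_{i<j} g_{ij} dx_i ∧ dx_j, the exterior derivative is
  d(omega) = sum_{i<j} d(g_{ij}) ∧ dx_i ∧ dx_j = sum_{i<j, k} (∂g_{ij}/∂x_k) dx_k ∧ dx_i ∧ dx_j.
Expand each term, using dx_k ∧ dx_i ∧ dx_j = sgn(permutation) dx_{(a)} ∧ dx_{(b)} ∧ dx_{(c)} with (a < b < c) sorted:
  d(z*(3*x - y)) includes (∂/∂z)(z*(3*x - y)) dz = (3*x - y) dz, which multiplied by dx ∧ dy gives (3*x - y) dx ∧ dy ∧ dz
Collecting like 3-forms: d(omega) = (3*x - y) dx ∧ dy ∧ dz.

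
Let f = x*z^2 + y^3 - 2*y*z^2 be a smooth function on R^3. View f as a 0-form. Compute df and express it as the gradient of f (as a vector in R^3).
df = (z^2) dx + (3*y^2 - 2*z^2) dy + (2*z*(x - 2*y)) dz; grad f = (z^2, 3*y^2 - 2*z^2, 2*z*(x - 2*y))

For a 0-form f, d f = (∂f/∂x) dx + (∂f/∂y) dy + (∂f/∂z) dz. The components of the vector representation are exactly the entries of grad f in Cartesian coordinates:
  ∂f/∂x = z^2
  ∂f/∂y = 3*y^2 - 2*z^2
  ∂f/∂z = 2*z*(x - 2*y).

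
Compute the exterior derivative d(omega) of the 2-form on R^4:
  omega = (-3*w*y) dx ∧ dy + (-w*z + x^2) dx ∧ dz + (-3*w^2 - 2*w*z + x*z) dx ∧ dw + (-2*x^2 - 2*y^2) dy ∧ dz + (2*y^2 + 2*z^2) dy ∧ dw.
d(omega) = (-3*y) dx ∧ dy ∧ dw + (2*w - x - z) dx ∧ dz ∧ dw + (-4*x) dx ∧ dy ∧ dz + (-4*z) dy ∧ dz ∧ dw

For a 2-form omega = sum_{i<j} g_{ij} dx_i ∧ dx_j, the exterior derivative is
  d(omega) = sum_{i<j} d(g_{ij}) ∧ dx_i ∧ dx_j = sum_{i<j, k} (∂g_{ij}/∂x_k) dx_k ∧ dx_i ∧ dx_j.
Expand each term, using dx_k ∧ dx_i ∧ dx_j = sgn(permutation) dx_{(a)} ∧ dx_{(b)} ∧ dx_{(c)} with (a < b < c) sorted:
  d(-3*w*y) includes (∂/∂w)(-3*w*y) dw = (-3*y) dw, which multiplied by dx ∧ dy gives (-3*y) dx ∧ dy ∧ dw
  d(-w*z + x^2) includes (∂/∂w)(-w*z + x^2) dw = (-z) dw, which multiplied by dx ∧ dz gives (-z) dx ∧ dz ∧ dw
  d(-3*w^2 - 2*w*z + x*z) includes (∂/∂z)(-3*w^2 - 2*w*z + x*z) dz = (-2*w + x) dz, which multiplied by dx ∧ dw gives (2*w - x) dx ∧ dz ∧ dw
  d(-2*x^2 - 2*y^2) includes (∂/∂x)(-2*x^2 - 2*y^2) dx = (-4*x) dx, which multiplied by dy ∧ dz gives (-4*x) dx ∧ dy ∧ dz
  d(2*y^2 + 2*z^2) includes (∂/∂z)(2*y^2 + 2*z^2) dz = (4*z) dz, which multiplied by dy ∧ dw gives (-4*z) dy ∧ dz ∧ dw
Collecting like 3-forms: d(omega) = (-3*y) dx ∧ dy ∧ dw + (2*w - x - z) dx ∧ dz ∧ dw + (-4*x) dx ∧ dy ∧ dz + (-4*z) dy ∧ dz ∧ dw.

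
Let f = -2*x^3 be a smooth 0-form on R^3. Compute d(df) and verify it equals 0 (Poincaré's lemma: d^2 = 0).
d(df) = 0

Step 1: df = sum_i (∂f/∂x_i) dx_i = (-6*x^2) dx + (0) dy + (0) dz.
Step 2: Apply d again. Using the 1-form formula, the coefficient of dx ∧ dy in d(df) is ∂^2 f/∂x ∂y - ∂^2 f/∂y ∂x = (0) - (0) = 0 (equality of mixed partials for smooth f).
Similarly for dx ∧ dz and dy ∧ dz — all coefficients vanish. So d(df) = 0.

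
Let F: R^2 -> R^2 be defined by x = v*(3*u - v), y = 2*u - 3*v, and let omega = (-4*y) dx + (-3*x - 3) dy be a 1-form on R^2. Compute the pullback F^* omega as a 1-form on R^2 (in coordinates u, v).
F^* omega = (-42*u*v + 42*v^2 - 6) du + (-24*u^2 + 79*u*v - 33*v^2 + 9) dv

Using F^*(f dg) = (f ∘ F) d(g ∘ F), substitute each coordinate x_i by F_i(u, v) in f_i, and replace dx_i by d F_i = (∂F_i/∂u) du + (∂F_i/∂v) dv.
  For the x component: f_1(F) = -8*u + 12*v; d F_1 = (3*v) du + (3*u - 2*v) dv
  For the y component: f_2(F) = -9*u*v + 3*v^2 - 3; d F_2 = (2) du + (-3) dv
Combining and collecting du, dv coefficients:
  coeff of du: -42*u*v + 42*v^2 - 6
  coeff of dv: -24*u^2 + 79*u*v - 33*v^2 + 9
F^* omega = (-42*u*v + 42*v^2 - 6) du + (-24*u^2 + 79*u*v - 33*v^2 + 9) dv.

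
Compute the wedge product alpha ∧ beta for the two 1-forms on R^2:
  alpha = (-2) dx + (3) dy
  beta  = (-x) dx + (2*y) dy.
alpha ∧ beta = (3*x - 4*y) dx ∧ dy

Distribute the wedge, using dx_i ∧ dx_j = -dx_j ∧ dx_i and dx_i ∧ dx_i = 0. For each pair (i, j) with i < j, the coefficient of dx_i ∧ dx_j in alpha ∧ beta is (alpha_i * beta_j - alpha_j * beta_i). Collecting: alpha ∧ beta = (3*x - 4*y) dx ∧ dy.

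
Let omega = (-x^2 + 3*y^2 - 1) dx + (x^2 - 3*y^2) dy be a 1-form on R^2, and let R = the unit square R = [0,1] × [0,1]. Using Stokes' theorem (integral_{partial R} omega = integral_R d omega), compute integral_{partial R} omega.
integral_(partial R) omega = -2

Stokes: integral_partial_R omega = integral_R d omega with d omega = (∂Q/∂x - ∂P/∂y) dx ∧ dy.
  ∂Q/∂x = 2*x
  ∂P/∂y = 6*y
  integrand = ∂Q/∂x - ∂P/∂y = 2*x - 6*y.
Integrating over R: integral_0^1 integral_0^1 (2*x - 6*y) dx dy = -2.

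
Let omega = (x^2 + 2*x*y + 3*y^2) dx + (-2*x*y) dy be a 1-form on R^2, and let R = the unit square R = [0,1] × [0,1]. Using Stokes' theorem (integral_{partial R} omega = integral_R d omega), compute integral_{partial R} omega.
integral_(partial R) omega = -5

Stokes: integral_partial_R omega = integral_R d omega with d omega = (∂Q/∂x - ∂P/∂y) dx ∧ dy.
  ∂Q/∂x = -2*y
  ∂P/∂y = 2*x + 6*y
  integrand = ∂Q/∂x - ∂P/∂y = -2*x - 8*y.
Integrating over R: integral_0^1 integral_0^1 (-2*x - 8*y) dx dy = -5.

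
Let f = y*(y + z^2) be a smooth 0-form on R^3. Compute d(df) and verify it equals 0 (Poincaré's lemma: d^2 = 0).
d(df) = 0

Step 1: df = sum_i (∂f/∂x_i) dx_i = (0) dx + (2*y + z^2) dy + (2*y*z) dz.
Step 2: Apply d again. Using the 1-form formula, the coefficient of dx ∧ dy in d(df) is ∂^2 f/∂x ∂y - ∂^2 f/∂y ∂x = (0) - (0) = 0 (equality of mixed partials for smooth f).
Similarly for dx ∧ dz and dy ∧ dz — all coefficients vanish. So d(df) = 0.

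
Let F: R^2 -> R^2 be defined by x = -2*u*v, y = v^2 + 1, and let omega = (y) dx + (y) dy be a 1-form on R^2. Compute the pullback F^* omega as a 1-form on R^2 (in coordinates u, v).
F^* omega = (2*v*(-v^2 - 1)) du + (-2*u*v^2 - 2*u + 2*v^3 + 2*v) dv

Using F^*(f dg) = (f ∘ F) d(g ∘ F), substitute each coordinate x_i by F_i(u, v) in f_i, and replace dx_i by d F_i = (∂F_i/∂u) du + (∂F_i/∂v) dv.
  For the x component: f_1(F) = v^2 + 1; d F_1 = (-2*v) du + (-2*u) dv
  For the y component: f_2(F) = v^2 + 1; d F_2 = (0) du + (2*v) dv
Combining and collecting du, dv coefficients:
  coeff of du: 2*v*(-v^2 - 1)
  coeff of dv: -2*u*v^2 - 2*u + 2*v^3 + 2*v
F^* omega = (2*v*(-v^2 - 1)) du + (-2*u*v^2 - 2*u + 2*v^3 + 2*v) dv.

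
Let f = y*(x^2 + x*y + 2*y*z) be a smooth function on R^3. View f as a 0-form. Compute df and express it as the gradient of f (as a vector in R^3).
df = (y*(2*x + y)) dx + (x^2 + 2*x*y + 4*y*z) dy + (2*y^2) dz; grad f = (y*(2*x + y), x^2 + 2*x*y + 4*y*z, 2*y^2)

For a 0-form f, d f = (∂f/∂x) dx + (∂f/∂y) dy + (∂f/∂z) dz. The components of the vector representation are exactly the entries of grad f in Cartesian coordinates:
  ∂f/∂x = y*(2*x + y)
  ∂f/∂y = x^2 + 2*x*y + 4*y*z
  ∂f/∂z = 2*y^2.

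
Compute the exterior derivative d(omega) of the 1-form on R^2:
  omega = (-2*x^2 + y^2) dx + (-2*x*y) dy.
d(omega) = (-4*y) dx ∧ dy

For a 1-form omega = sum_i f_i dx_i, the exterior derivative is
  d(omega) = sum_{i < j} (∂f_j/∂x_i - ∂f_i/∂x_j) dx_i ∧ dx_j.
  coefficient of dx ∧ dy: ∂f_2/∂x - ∂f_1/∂y = ∂(-2*x*y)/∂x - ∂(-2*x^2 + y^2)/∂y = -4*y
Assembling: d(omega) = (-4*y) dx ∧ dy.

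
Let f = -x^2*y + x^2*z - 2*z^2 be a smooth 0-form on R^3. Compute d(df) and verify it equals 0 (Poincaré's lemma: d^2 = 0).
d(df) = 0

Step 1: df = sum_i (∂f/∂x_i) dx_i = (2*x*(-y + z)) dx + (-x^2) dy + (x^2 - 4*z) dz.
Step 2: Apply d again. Using the 1-form formula, the coefficient of dx ∧ dy in d(df) is ∂^2 f/∂x ∂y - ∂^2 f/∂y ∂x = (-2*x) - (-2*x) = 0 (equality of mixed partials for smooth f).
Similarly for dx ∧ dz and dy ∧ dz — all coefficients vanish. So d(df) = 0.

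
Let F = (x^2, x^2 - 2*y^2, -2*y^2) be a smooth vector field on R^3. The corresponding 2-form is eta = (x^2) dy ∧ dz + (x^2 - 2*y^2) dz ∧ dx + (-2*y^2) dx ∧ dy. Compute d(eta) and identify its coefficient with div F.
d(eta) = (2*x - 4*y) dx ∧ dy ∧ dz; div F = 2*x - 4*y

For a 2-form in R^3 of the form above, applying d gives a 3-form with coefficient ∂P/∂x + ∂Q/∂y + ∂R/∂z:
  ∂P/∂x = 2*x
  ∂Q/∂y = -4*y
  ∂R/∂z = 0
Sum = 2*x - 4*y, which is exactly div F.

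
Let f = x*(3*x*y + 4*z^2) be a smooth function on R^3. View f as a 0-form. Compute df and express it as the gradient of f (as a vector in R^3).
df = (6*x*y + 4*z^2) dx + (3*x^2) dy + (8*x*z) dz; grad f = (6*x*y + 4*z^2, 3*x^2, 8*x*z)

For a 0-form f, d f = (∂f/∂x) dx + (∂f/∂y) dy + (∂f/∂z) dz. The components of the vector representation are exactly the entries of grad f in Cartesian coordinates:
  ∂f/∂x = 6*x*y + 4*z^2
  ∂f/∂y = 3*x^2
  ∂f/∂z = 8*x*z.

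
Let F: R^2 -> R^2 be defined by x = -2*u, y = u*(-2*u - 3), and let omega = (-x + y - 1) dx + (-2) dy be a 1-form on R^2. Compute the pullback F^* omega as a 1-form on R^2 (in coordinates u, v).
F^* omega = (4*u^2 + 10*u + 8) du

Using F^*(f dg) = (f ∘ F) d(g ∘ F), substitute each coordinate x_i by F_i(u, v) in f_i, and replace dx_i by d F_i = (∂F_i/∂u) du + (∂F_i/∂v) dv.
  For the x component: f_1(F) = -2*u^2 - u - 1; d F_1 = (-2) du + (0) dv
  For the y component: f_2(F) = -2; d F_2 = (-4*u - 3) du + (0) dv
Combining and collecting du, dv coefficients:
  coeff of du: 4*u^2 + 10*u + 8
  coeff of dv: 0
F^* omega = (4*u^2 + 10*u + 8) du.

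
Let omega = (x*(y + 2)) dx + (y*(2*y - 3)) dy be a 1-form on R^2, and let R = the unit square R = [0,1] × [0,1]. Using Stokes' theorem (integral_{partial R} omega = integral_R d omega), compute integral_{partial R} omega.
integral_(partial R) omega = -1/2

Stokes: integral_partial_R omega = integral_R d omega with d omega = (∂Q/∂x - ∂P/∂y) dx ∧ dy.
  ∂Q/∂x = 0
  ∂P/∂y = x
  integrand = ∂Q/∂x - ∂P/∂y = -x.
Integrating over R: integral_0^1 integral_0^1 (-x) dx dy = -1/2.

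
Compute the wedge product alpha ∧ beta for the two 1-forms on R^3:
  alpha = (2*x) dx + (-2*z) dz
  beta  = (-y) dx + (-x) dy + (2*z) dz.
alpha ∧ beta = (-2*x^2) dx ∧ dy + (2*z*(2*x - y)) dx ∧ dz + (-2*x*z) dy ∧ dz

Distribute the wedge, using dx_i ∧ dx_j = -dx_j ∧ dx_i and dx_i ∧ dx_i = 0. For each pair (i, j) with i < j, the coefficient of dx_i ∧ dx_j in alpha ∧ beta is (alpha_i * beta_j - alpha_j * beta_i). Collecting: alpha ∧ beta = (-2*x^2) dx ∧ dy + (2*z*(2*x - y)) dx ∧ dz + (-2*x*z) dy ∧ dz.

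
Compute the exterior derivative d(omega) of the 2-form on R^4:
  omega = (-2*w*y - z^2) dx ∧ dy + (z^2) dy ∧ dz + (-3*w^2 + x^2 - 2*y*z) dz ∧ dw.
d(omega) = (-2*z) dx ∧ dy ∧ dz + (-2*y) dx ∧ dy ∧ dw + (2*x) dx ∧ dz ∧ dw + (-2*z) dy ∧ dz ∧ dw

For a 2-form omega = sum_{i<j} g_{ij} dx_i ∧ dx_j, the exterior derivative is
  d(omega) = sum_{i<j} d(g_{ij}) ∧ dx_i ∧ dx_j = sum_{i<j, k} (∂g_{ij}/∂x_k) dx_k ∧ dx_i ∧ dx_j.
Expand each term, using dx_k ∧ dx_i ∧ dx_j = sgn(permutation) dx_{(a)} ∧ dx_{(b)} ∧ dx_{(c)} with (a < b < c) sorted:
  d(-2*w*y - z^2) includes (∂/∂z)(-2*w*y - z^2) dz = (-2*z) dz, which multiplied by dx ∧ dy gives (-2*z) dx ∧ dy ∧ dz
  d(-2*w*y - z^2) includes (∂/∂w)(-2*w*y - z^2) dw = (-2*y) dw, which multiplied by dx ∧ dy gives (-2*y) dx ∧ dy ∧ dw
  d(-3*w^2 + x^2 - 2*y*z) includes (∂/∂x)(-3*w^2 + x^2 - 2*y*z) dx = (2*x) dx, which multiplied by dz ∧ dw gives (2*x) dx ∧ dz ∧ dw
  d(-3*w^2 + x^2 - 2*y*z) includes (∂/∂y)(-3*w^2 + x^2 - 2*y*z) dy = (-2*z) dy, which multiplied by dz ∧ dw gives (-2*z) dy ∧ dz ∧ dw
Collecting like 3-forms: d(omega) = (-2*z) dx ∧ dy ∧ dz + (-2*y) dx ∧ dy ∧ dw + (2*x) dx ∧ dz ∧ dw + (-2*z) dy ∧ dz ∧ dw.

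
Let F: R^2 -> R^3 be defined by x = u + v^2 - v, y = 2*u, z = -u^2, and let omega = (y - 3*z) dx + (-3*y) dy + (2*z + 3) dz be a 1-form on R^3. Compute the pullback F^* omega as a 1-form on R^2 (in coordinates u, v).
F^* omega = (u*(4*u^2 + 3*u - 16)) du + (u*(6*u*v - 3*u + 4*v - 2)) dv

Using F^*(f dg) = (f ∘ F) d(g ∘ F), substitute each coordinate x_i by F_i(u, v) in f_i, and replace dx_i by d F_i = (∂F_i/∂u) du + (∂F_i/∂v) dv.
  For the x component: f_1(F) = u*(3*u + 2); d F_1 = (1) du + (2*v - 1) dv
  For the y component: f_2(F) = -6*u; d F_2 = (2) du + (0) dv
  For the z component: f_3(F) = 3 - 2*u^2; d F_3 = (-2*u) du + (0) dv
Combining and collecting du, dv coefficients:
  coeff of du: u*(4*u^2 + 3*u - 16)
  coeff of dv: u*(6*u*v - 3*u + 4*v - 2)
F^* omega = (u*(4*u^2 + 3*u - 16)) du + (u*(6*u*v - 3*u + 4*v - 2)) dv.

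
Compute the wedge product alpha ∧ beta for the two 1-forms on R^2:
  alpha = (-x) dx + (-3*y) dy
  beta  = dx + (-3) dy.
alpha ∧ beta = (3*x + 3*y) dx ∧ dy

Distribute the wedge, using dx_i ∧ dx_j = -dx_j ∧ dx_i and dx_i ∧ dx_i = 0. For each pair (i, j) with i < j, the coefficient of dx_i ∧ dx_j in alpha ∧ beta is (alpha_i * beta_j - alpha_j * beta_i). Collecting: alpha ∧ beta = (3*x + 3*y) dx ∧ dy.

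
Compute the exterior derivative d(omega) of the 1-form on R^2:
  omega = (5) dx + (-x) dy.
d(omega) = (-1) dx ∧ dy

For a 1-form omega = sum_i f_i dx_i, the exterior derivative is
  d(omega) = sum_{i < j} (∂f_j/∂x_i - ∂f_i/∂x_j) dx_i ∧ dx_j.
  coefficient of dx ∧ dy: ∂f_2/∂x - ∂f_1/∂y = ∂(-x)/∂x - ∂(5)/∂y = -1
Assembling: d(omega) = (-1) dx ∧ dy.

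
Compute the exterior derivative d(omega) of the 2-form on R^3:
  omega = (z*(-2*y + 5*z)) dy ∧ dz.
d(omega) = 0

For a 2-form omega = sum_{i<j} g_{ij} dx_i ∧ dx_j, the exterior derivative is
  d(omega) = sum_{i<j} d(g_{ij}) ∧ dx_i ∧ dx_j = sum_{i<j, k} (∂g_{ij}/∂x_k) dx_k ∧ dx_i ∧ dx_j.
Expand each term, using dx_k ∧ dx_i ∧ dx_j = sgn(permutation) dx_{(a)} ∧ dx_{(b)} ∧ dx_{(c)} with (a < b < c) sorted:

Collecting like 3-forms: d(omega) = 0.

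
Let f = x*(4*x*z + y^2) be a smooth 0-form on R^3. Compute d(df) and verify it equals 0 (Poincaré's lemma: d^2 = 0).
d(df) = 0

Step 1: df = sum_i (∂f/∂x_i) dx_i = (8*x*z + y^2) dx + (2*x*y) dy + (4*x^2) dz.
Step 2: Apply d again. Using the 1-form formula, the coefficient of dx ∧ dy in d(df) is ∂^2 f/∂x ∂y - ∂^2 f/∂y ∂x = (2*y) - (2*y) = 0 (equality of mixed partials for smooth f).
Similarly for dx ∧ dz and dy ∧ dz — all coefficients vanish. So d(df) = 0.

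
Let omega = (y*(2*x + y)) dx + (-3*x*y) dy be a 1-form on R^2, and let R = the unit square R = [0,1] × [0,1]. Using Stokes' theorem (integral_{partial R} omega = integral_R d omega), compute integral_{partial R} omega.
integral_(partial R) omega = -7/2

Stokes: integral_partial_R omega = integral_R d omega with d omega = (∂Q/∂x - ∂P/∂y) dx ∧ dy.
  ∂Q/∂x = -3*y
  ∂P/∂y = 2*x + 2*y
  integrand = ∂Q/∂x - ∂P/∂y = -2*x - 5*y.
Integrating over R: integral_0^1 integral_0^1 (-2*x - 5*y) dx dy = -7/2.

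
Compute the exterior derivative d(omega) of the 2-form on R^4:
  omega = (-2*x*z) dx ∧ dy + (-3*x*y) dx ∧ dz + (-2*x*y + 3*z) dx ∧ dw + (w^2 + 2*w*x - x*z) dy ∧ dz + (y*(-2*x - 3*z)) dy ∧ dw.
d(omega) = (2*w + x - z) dx ∧ dy ∧ dz + (2*x - 2*y) dx ∧ dy ∧ dw + (-3) dx ∧ dz ∧ dw + (2*w + 2*x + 3*y) dy ∧ dz ∧ dw

For a 2-form omega = sum_{i<j} g_{ij} dx_i ∧ dx_j, the exterior derivative is
  d(omega) = sum_{i<j} d(g_{ij}) ∧ dx_i ∧ dx_j = sum_{i<j, k} (∂g_{ij}/∂x_k) dx_k ∧ dx_i ∧ dx_j.
Expand each term, using dx_k ∧ dx_i ∧ dx_j = sgn(permutation) dx_{(a)} ∧ dx_{(b)} ∧ dx_{(c)} with (a < b < c) sorted:
  d(-2*x*z) includes (∂/∂z)(-2*x*z) dz = (-2*x) dz, which multiplied by dx ∧ dy gives (-2*x) dx ∧ dy ∧ dz
  d(-3*x*y) includes (∂/∂y)(-3*x*y) dy = (-3*x) dy, which multiplied by dx ∧ dz gives (3*x) dx ∧ dy ∧ dz
  d(-2*x*y + 3*z) includes (∂/∂y)(-2*x*y + 3*z) dy = (-2*x) dy, which multiplied by dx ∧ dw gives (2*x) dx ∧ dy ∧ dw
  d(-2*x*y + 3*z) includes (∂/∂z)(-2*x*y + 3*z) dz = (3) dz, which multiplied by dx ∧ dw gives (-3) dx ∧ dz ∧ dw
  d(w^2 + 2*w*x - x*z) includes (∂/∂x)(w^2 + 2*w*x - x*z) dx = (2*w - z) dx, which multiplied by dy ∧ dz gives (2*w - z) dx ∧ dy ∧ dz
  d(w^2 + 2*w*x - x*z) includes (∂/∂w)(w^2 + 2*w*x - x*z) dw = (2*w + 2*x) dw, which multiplied by dy ∧ dz gives (2*w + 2*x) dy ∧ dz ∧ dw
  d(y*(-2*x - 3*z)) includes (∂/∂x)(y*(-2*x - 3*z)) dx = (-2*y) dx, which multiplied by dy ∧ dw gives (-2*y) dx ∧ dy ∧ dw
  d(y*(-2*x - 3*z)) includes (∂/∂z)(y*(-2*x - 3*z)) dz = (-3*y) dz, which multiplied by dy ∧ dw gives (3*y) dy ∧ dz ∧ dw
Collecting like 3-forms: d(omega) = (2*w + x - z) dx ∧ dy ∧ dz + (2*x - 2*y) dx ∧ dy ∧ dw + (-3) dx ∧ dz ∧ dw + (2*w + 2*x + 3*y) dy ∧ dz ∧ dw.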